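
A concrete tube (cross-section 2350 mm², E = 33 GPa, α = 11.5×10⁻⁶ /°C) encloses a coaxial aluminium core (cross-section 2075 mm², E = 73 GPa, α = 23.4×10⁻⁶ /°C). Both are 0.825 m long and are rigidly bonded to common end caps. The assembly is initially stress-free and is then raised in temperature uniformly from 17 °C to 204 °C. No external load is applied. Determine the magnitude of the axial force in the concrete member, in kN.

P ≈ 114 kN (tensile in the concrete)

Equilibrium of a rigid end plate with no external load gives equal and opposite internal forces ±P in the two members. Since α_{aluminium} > α_{concrete}, heating drives the aluminium into compression and the concrete into tension.
Setting the final lengths equal and cancelling L: (α₁ − α₂)ΔT = P/(A₁E₁) + P/(A₂E₂).
|α₁ − α₂|·ΔT = 11.9×10⁻⁶ × 187 = 0.002225.
1/(A₁E₁) + 1/(A₂E₂) = 1/(2350×33×10³) + 1/(2075×73×10³) = 1.95×10⁻⁸ N⁻¹.
P = 0.002225 / 1.95×10⁻⁸ = 114100 N = 114.1 kN.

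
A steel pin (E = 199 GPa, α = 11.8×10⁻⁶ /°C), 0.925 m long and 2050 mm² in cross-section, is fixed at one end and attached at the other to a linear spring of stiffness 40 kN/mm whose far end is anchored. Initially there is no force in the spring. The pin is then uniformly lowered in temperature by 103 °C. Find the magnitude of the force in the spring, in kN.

The unrestrained thermal change is αΔT L = 11.8×10⁻⁶ × 103 × 925 = 1.124 mm.
Let P be the tensile force in the spring. The pin extends elastically by PL/(AE) and the spring stretches by P/k; together these equal δ_free.
P [ L/(AE) + 1/k ] = δ_free → P [ 925/(2050×199×10³) + 1/(40×10³) ] = 1.124.
P = 1.124 / 2.727×10⁻⁵ = 41230 N.

P ≈ 41.2 kN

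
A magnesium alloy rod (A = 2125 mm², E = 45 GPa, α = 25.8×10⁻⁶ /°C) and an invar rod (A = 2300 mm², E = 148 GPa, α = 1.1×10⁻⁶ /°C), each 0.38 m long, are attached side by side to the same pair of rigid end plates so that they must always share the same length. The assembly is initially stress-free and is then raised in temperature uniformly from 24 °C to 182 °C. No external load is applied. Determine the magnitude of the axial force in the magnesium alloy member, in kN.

P ≈ 291 kN (compressive in the magnesium alloy)

Equilibrium of a rigid end plate with no external load gives equal and opposite internal forces ±P in the two members. Since α_{magnesium alloy} > α_{invar}, heating drives the magnesium alloy into compression and the invar into tension.
Equating the net (thermal + elastic) strains gives |α₁ − α₂|·ΔT = P·[1/(A₁E₁) + 1/(A₂E₂)].
|α₁ − α₂|·ΔT = 24.7×10⁻⁶ × 158 = 0.003903.
1/(A₁E₁) + 1/(A₂E₂) = 1/(2125×45×10³) + 1/(2300×148×10³) = 1.34×10⁻⁸ N⁻¹.
P = 0.003903 / 1.34×10⁻⁸ = 291300 N = 291.3 kN.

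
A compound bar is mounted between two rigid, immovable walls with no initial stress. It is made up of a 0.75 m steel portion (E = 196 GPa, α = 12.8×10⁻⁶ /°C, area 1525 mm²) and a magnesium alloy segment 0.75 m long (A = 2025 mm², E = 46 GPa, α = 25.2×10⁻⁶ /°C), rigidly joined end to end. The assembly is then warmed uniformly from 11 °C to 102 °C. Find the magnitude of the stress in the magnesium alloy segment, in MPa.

σ ≈ 121 MPa (compressive)

With the walls removed the bar would change length by δ_free = Σ αᵢΔT Lᵢ = 12.8×10⁻⁶×91×750 + 25.2×10⁻⁶×91×750 = 2.593 mm.
The rigid supports impose zero overall length change; the single axial force P common to all segments must satisfy P Σ Lᵢ/(AᵢEᵢ) = δ_free.
Σ Lᵢ/(AᵢEᵢ) = 750/(1525×196×10³) + 750/(2025×46×10³) = 1.056×10⁻⁵ mm/N.
Hence P = δ_free / Σ(L/AE) = 2.593/1.056×10⁻⁵ = 245.6 kN (compressive).
σ_{magnesium alloy} = P / A = 245600 / 2025 = 121.3 MPa.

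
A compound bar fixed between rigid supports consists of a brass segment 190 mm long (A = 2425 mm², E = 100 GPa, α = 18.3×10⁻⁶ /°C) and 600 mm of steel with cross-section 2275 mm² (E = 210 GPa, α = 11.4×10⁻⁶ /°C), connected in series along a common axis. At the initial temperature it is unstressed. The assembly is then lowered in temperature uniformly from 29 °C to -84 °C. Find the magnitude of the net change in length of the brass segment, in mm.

Free thermal contraction of the whole bar: Σ αᵢΔT Lᵢ = 18.3×10⁻⁶×113×190 + 11.4×10⁻⁶×113×600 = 1.166 mm.
The walls prevent any net length change, so an axial force P (same in every segment) develops. Compatibility: P · Σ Lᵢ/(AᵢEᵢ) = δ_free.
Σ Lᵢ/(AᵢEᵢ) = 190/(2425×100×10³) + 600/(2275×210×10³) = 2.039×10⁻⁶ mm/N.
P = 1.166 / 2.039×10⁻⁶ = 571700 N = 571.7 kN, tensile.
For the brass segment, free thermal change = 18.3×10⁻⁶×113×190 = 0.3929 mm and elastic change from P = 571700×190/(2425×100×10³) = 0.4479 mm; these oppose, so the net change is 0.055 mm (segment lengthens).

|ΔL| ≈ 0.055 mm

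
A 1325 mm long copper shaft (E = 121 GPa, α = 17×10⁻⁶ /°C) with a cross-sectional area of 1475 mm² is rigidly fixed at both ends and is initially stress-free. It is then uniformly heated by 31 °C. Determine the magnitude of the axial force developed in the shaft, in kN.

With zero net strain, σ = E·αΔT = 121 GPa × 17×10⁻⁶ × 31 = 63.77 MPa.
Axial force P = σA = 63.77 × 1475 = 94060 N = 94.06 kN, compressive.

P ≈ 94.1 kN (compressive)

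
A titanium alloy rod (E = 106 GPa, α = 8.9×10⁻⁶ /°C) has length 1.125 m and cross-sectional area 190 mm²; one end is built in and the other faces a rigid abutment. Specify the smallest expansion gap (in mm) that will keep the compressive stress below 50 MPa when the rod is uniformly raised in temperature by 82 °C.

g ≈ 0.29 mm

With no wall the rod would lengthen by αΔT L = 8.9×10⁻⁶ × 82 × 1125 = 0.821 mm.
At the allowable stress the elastic shortening the wall may impose is σL/E = 50 × 1125 / (106×10³) = 0.5307 mm.
The gap must absorb the remainder: g_min = 0.821 − 0.5307 = 0.2904 mm.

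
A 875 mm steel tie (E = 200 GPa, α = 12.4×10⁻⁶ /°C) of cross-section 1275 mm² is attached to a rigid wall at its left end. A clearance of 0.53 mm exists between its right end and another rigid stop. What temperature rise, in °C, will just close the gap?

The gap closes when αΔT L = 0.53 mm, since the tie is still unstressed at that instant.
ΔT = 0.53 / (12.4×10⁻⁶ × 875) = 48.85 °C.

ΔT ≈ 48.8 °C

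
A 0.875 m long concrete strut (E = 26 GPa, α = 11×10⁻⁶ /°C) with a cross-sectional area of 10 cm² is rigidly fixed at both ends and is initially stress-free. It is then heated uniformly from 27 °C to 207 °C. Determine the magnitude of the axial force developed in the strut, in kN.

P ≈ 51.5 kN (compressive)

With zero net strain, σ = E·αΔT = 26 GPa × 11×10⁻⁶ × 180 = 51.48 MPa.
Then P = σA = 51.48 × 1000 mm² = 51.48 kN, compressive.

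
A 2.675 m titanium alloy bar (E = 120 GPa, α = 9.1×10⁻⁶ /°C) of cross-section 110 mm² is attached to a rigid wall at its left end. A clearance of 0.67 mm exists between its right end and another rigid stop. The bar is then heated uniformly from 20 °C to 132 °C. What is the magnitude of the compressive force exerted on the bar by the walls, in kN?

P ≈ 10.1 kN

Free thermal elongation = αΔT L = 9.1×10⁻⁶ × 112 × 2675 = 2.726 mm.
The gap closes (δ_free > 0.67 mm) and the wall then resists a further 2.726 − 0.67 = 2.056 mm of expansion.
That suppressed elongation corresponds to σ = E·Δ/L = 120×10³ × 2.056/2675 = 92.25 MPa.
Force on the wall = σA = 92.25 × 110 mm² = 10.15 kN.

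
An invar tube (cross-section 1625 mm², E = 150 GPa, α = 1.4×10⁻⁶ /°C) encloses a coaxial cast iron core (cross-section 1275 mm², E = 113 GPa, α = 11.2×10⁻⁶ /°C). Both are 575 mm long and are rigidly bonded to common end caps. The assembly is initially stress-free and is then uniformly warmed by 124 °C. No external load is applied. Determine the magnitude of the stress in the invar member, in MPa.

The cast iron has the larger α, so on heating it would change length more than the invar if both were free. The rigid plates force a common final length, so the cast iron is put into compression and the invar into tension, with equal and opposite forces P (no external load).
Equating the net (thermal + elastic) strains gives |α₁ − α₂|·ΔT = P·[1/(A₁E₁) + 1/(A₂E₂)].
|α₁ − α₂|·ΔT = 9.8×10⁻⁶ × 124 = 0.001215.
1/(A₁E₁) + 1/(A₂E₂) = 1/(1625×150×10³) + 1/(1275×113×10³) = 1.104×10⁻⁸ N⁻¹.
P = 0.001215 / 1.104×10⁻⁸ = 110000 N = 110 kN.
σ_{invar} = P/A₁ = 110000/1625 = 67.72 MPa, tensile.

σ ≈ 67.7 MPa (tensile)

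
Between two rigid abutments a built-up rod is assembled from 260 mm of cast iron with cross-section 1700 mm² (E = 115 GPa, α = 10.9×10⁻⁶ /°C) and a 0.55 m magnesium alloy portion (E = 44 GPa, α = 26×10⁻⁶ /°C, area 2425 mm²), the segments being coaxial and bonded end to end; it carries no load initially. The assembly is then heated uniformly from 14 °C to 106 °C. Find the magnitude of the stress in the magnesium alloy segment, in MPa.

σ ≈ 100 MPa (compressive)

If the supports were absent, the total length change would be Σ αᵢΔT Lᵢ = 10.9×10⁻⁶×92×260 + 26×10⁻⁶×92×550 = 1.576 mm.
Since the ends are fixed, an axial force P builds up, equal in every segment, with P · Σ Lᵢ/(AᵢEᵢ) = δ_free.
The series flexibility is Σ Lᵢ/(AᵢEᵢ) = 260/(1700×115×10³) + 550/(2425×44×10³) = 6.485×10⁻⁶ mm/N.
P = 1.576 / 6.485×10⁻⁶ = 243100 N = 243.1 kN, compressive.
σ_{magnesium alloy} = P / A = 243100 / 2425 = 100.2 MPa.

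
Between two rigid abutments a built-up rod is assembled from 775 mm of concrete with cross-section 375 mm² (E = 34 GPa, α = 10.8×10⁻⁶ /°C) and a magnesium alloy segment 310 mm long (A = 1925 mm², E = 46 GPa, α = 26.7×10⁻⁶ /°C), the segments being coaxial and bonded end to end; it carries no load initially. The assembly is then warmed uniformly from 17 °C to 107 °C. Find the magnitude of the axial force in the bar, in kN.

P ≈ 23.3 kN (compressive)

Free thermal expansion of the whole bar: Σ αᵢΔT Lᵢ = 10.8×10⁻⁶×90×775 + 26.7×10⁻⁶×90×310 = 1.498 mm.
Since the ends are fixed, an axial force P builds up, equal in every segment, with P · Σ Lᵢ/(AᵢEᵢ) = δ_free.
Σ Lᵢ/(AᵢEᵢ) = 775/(375×34×10³) + 310/(1925×46×10³) = 6.429×10⁻⁵ mm/N.
So P = 1.498 / 6.429×10⁻⁵ = 23.31 kN, compressive.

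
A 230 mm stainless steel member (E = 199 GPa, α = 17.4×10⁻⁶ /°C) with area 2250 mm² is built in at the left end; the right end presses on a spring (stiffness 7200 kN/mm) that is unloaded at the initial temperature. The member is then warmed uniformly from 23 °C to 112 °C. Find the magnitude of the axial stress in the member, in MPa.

σ ≈ 243 MPa (compressive)

If the spring were absent the member would lengthen by αΔT L = 17.4×10⁻⁶ × 89 × 230 = 0.3562 mm.
Let P be the compressive force at the spring. The member shortens elastically by PL/(AE) and the spring compresses by P/k; together these equal δ_free.
P [ L/(AE) + 1/k ] = δ_free → P [ 230/(2250×199×10³) + 1/(7200×10³) ] = 0.3562.
P = 0.3562 / 6.526×10⁻⁷ = 545800 N.
σ = P/A = 545800/2250 = 242.6 MPa.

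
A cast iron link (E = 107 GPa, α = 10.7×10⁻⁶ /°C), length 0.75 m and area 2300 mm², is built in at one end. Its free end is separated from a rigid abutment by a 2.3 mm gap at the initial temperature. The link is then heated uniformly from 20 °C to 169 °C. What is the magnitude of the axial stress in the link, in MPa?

Free thermal elongation = αΔT L = 10.7×10⁻⁶ × 149 × 750 = 1.196 mm.
Since δ_free = 1.2 mm is less than the 2.3 mm gap, the link never touches the wall. No axial force develops.

σ ≈ 0 MPa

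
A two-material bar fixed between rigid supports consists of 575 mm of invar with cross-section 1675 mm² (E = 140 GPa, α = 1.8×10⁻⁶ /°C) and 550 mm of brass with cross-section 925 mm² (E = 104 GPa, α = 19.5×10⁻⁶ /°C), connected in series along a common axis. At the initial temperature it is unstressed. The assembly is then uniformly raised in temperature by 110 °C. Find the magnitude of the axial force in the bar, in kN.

P ≈ 158 kN (compressive)

If the supports were absent, the total length change would be Σ αᵢΔT Lᵢ = 1.8×10⁻⁶×110×575 + 19.5×10⁻⁶×110×550 = 1.294 mm.
The rigid supports impose zero overall length change; the single axial force P common to all segments must satisfy P Σ Lᵢ/(AᵢEᵢ) = δ_free.
The series flexibility is Σ Lᵢ/(AᵢEᵢ) = 575/(1675×140×10³) + 550/(925×104×10³) = 8.169×10⁻⁶ mm/N.
Hence P = δ_free / Σ(L/AE) = 1.294/8.169×10⁻⁶ = 158.3 kN (compressive).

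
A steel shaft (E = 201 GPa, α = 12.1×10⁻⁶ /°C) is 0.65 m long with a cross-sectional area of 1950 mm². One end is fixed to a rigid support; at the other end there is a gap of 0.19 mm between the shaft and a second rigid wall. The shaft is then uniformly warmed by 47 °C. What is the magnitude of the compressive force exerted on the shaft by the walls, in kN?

P ≈ 108 kN

If the wall were absent the shaft would grow by αΔT L = 12.1×10⁻⁶ × 47 × 650 = 0.3697 mm.
The gap closes (δ_free > 0.19 mm) and the wall then resists a further 0.3697 − 0.19 = 0.1797 mm of expansion.
Compatibility: PL/(AE) = 0.1797 mm, so σ = P/A = E × (0.1797/650) = 55.55 MPa.
P = σA = 55.55 × 1950 = 108.3 kN.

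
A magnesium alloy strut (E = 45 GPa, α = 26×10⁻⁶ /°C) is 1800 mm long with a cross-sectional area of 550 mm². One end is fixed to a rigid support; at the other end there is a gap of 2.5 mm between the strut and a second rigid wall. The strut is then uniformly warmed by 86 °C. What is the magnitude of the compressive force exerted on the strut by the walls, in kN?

Free thermal elongation = αΔT L = 26×10⁻⁶ × 86 × 1800 = 4.025 mm.
After closing the 2.5 mm clearance, 4.025 − 2.5 = 1.525 mm of expansion remains to be suppressed by the wall.
Compatibility: PL/(AE) = 1.525 mm, so σ = P/A = E × (1.525/1800) = 38.12 MPa.
Force on the wall = σA = 38.12 × 550 mm² = 20.97 kN.

P ≈ 21 kN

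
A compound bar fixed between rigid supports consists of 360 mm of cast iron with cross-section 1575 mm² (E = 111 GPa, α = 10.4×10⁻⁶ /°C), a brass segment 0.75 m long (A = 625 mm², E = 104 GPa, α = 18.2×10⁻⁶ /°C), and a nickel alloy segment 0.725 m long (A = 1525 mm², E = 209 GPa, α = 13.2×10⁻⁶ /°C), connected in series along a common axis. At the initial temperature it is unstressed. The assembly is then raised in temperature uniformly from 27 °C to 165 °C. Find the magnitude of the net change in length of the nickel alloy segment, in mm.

|ΔL| ≈ 0.787 mm

If the supports were absent, the total length change would be Σ αᵢΔT Lᵢ = 10.4×10⁻⁶×138×360 + 18.2×10⁻⁶×138×750 + 13.2×10⁻⁶×138×725 = 3.721 mm.
The rigid supports impose zero overall length change; the single axial force P common to all segments must satisfy P Σ Lᵢ/(AᵢEᵢ) = δ_free.
Σ Lᵢ/(AᵢEᵢ) = 360/(1575×111×10³) + 750/(625×104×10³) + 725/(1525×209×10³) = 1.587×10⁻⁵ mm/N.
P = 3.721 / 1.587×10⁻⁵ = 234400 N = 234.4 kN, compressive.
For the nickel alloy segment, free thermal change = 13.2×10⁻⁶×138×725 = 1.321 mm and elastic change from P = 234400×725/(1525×209×10³) = 0.5333 mm; these oppose, so the net change is 0.787 mm (segment lengthens).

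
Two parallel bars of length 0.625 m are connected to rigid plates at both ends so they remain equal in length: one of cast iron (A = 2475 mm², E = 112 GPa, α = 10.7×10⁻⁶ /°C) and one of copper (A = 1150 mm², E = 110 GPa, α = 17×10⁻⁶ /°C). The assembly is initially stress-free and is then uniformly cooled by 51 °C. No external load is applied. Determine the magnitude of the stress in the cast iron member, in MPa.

σ ≈ 11.3 MPa (compressive)

The copper has the larger α, so on cooling it would change length more than the cast iron if both were free. The rigid plates force a common final length, so the copper is put into tension and the cast iron into compression, with equal and opposite forces P (no external load).
Compatibility of the two members (thermal + elastic change equal): (α₁ − α₂)ΔT = P·[1/(A₁E₁) + 1/(A₂E₂)].
|α₁ − α₂|·ΔT = 6.3×10⁻⁶ × 51 = 0.0003213.
1/(A₁E₁) + 1/(A₂E₂) = 1/(2475×112×10³) + 1/(1150×110×10³) = 1.151×10⁻⁸ N⁻¹.
So P = 0.0003213 / 1.151×10⁻⁸ = 27.91 kN.
σ_{cast iron} = P/A₁ = 27910/2475 = 11.28 MPa, compressive.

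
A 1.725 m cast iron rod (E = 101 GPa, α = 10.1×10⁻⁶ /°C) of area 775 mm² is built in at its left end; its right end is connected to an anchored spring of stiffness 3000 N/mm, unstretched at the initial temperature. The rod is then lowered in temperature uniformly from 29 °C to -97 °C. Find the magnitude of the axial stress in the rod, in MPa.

The unrestrained thermal change is αΔT L = 10.1×10⁻⁶ × 126 × 1725 = 2.195 mm.
Let P be the tensile force in the spring. The rod extends elastically by PL/(AE) and the spring stretches by P/k; together these equal δ_free.
So P = δ_free / [L/(AE) + 1/k] = 2.195 / [ 1725/(775×101×10³) + 1/(3000) ].
P = 2.195 / 0.0003554 = 6177 N.
σ = P/A = 6177/775 = 7.971 MPa.

σ ≈ 7.97 MPa (tensile)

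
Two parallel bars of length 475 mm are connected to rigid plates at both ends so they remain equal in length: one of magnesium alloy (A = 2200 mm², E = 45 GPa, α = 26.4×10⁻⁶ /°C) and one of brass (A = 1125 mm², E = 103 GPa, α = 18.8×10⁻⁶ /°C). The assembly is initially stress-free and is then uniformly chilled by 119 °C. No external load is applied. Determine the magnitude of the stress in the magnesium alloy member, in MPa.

Equilibrium of a rigid end plate with no external load gives equal and opposite internal forces ±P in the two members. Since α_{magnesium alloy} > α_{brass}, cooling drives the magnesium alloy into tension and the brass into compression.
Setting the final lengths equal and cancelling L: (α₁ − α₂)ΔT = P/(A₁E₁) + P/(A₂E₂).
|α₁ − α₂|·ΔT = 7.6×10⁻⁶ × 119 = 0.0009044.
1/(A₁E₁) + 1/(A₂E₂) = 1/(2200×45×10³) + 1/(1125×103×10³) = 1.873×10⁻⁸ N⁻¹.
P = 0.0009044 / 1.873×10⁻⁸ = 48280 N = 48.28 kN.
σ_{magnesium alloy} = P/A₁ = 48280/2200 = 21.95 MPa, tensile.

σ ≈ 21.9 MPa (tensile)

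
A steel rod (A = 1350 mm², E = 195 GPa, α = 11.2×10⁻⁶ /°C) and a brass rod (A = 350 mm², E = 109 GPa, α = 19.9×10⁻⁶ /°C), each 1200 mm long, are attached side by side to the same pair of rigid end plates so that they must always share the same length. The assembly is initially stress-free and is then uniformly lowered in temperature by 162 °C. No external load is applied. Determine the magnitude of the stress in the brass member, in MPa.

Equilibrium of a rigid end plate with no external load gives equal and opposite internal forces ±P in the two members. Since α_{brass} > α_{steel}, cooling drives the brass into tension and the steel into compression.
Compatibility of the two members (thermal + elastic change equal): (α₁ − α₂)ΔT = P·[1/(A₁E₁) + 1/(A₂E₂)].
|α₁ − α₂|·ΔT = 8.7×10⁻⁶ × 162 = 0.001409.
1/(A₁E₁) + 1/(A₂E₂) = 1/(1350×195×10³) + 1/(350×109×10³) = 3.001×10⁻⁸ N⁻¹.
So P = 0.001409 / 3.001×10⁻⁸ = 46.96 kN.
σ_{brass} = P/A₂ = 46960/350 = 134.2 MPa, tensile.

σ ≈ 134 MPa (tensile)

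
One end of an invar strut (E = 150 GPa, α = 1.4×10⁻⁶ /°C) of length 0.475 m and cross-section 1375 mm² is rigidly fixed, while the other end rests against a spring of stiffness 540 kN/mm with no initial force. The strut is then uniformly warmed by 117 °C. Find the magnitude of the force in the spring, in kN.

P ≈ 18.7 kN

Free thermal expansion: δ_free = αΔT L = 1.4×10⁻⁶ × 117 × 475 = 0.0778 mm.
Let P be the compressive force at the spring. The strut shortens elastically by PL/(AE) and the spring compresses by P/k; together these equal δ_free.
P [ L/(AE) + 1/k ] = δ_free → P [ 475/(1375×150×10³) + 1/(540×10³) ] = 0.0778.
P = 0.0778 / 4.155×10⁻⁶ = 18730 N.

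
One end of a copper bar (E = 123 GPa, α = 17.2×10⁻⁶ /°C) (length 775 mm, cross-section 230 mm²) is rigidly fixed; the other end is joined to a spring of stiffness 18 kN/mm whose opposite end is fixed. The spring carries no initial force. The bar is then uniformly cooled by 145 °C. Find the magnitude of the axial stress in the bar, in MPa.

σ ≈ 101 MPa (tensile)

Free thermal contraction: δ_free = αΔT L = 17.2×10⁻⁶ × 145 × 775 = 1.933 mm.
With a force P in the spring, the elastic change of the bar is PL/(AE) and that of the spring is P/k; compatibility requires their sum to equal δ_free.
So P = δ_free / [L/(AE) + 1/k] = 1.933 / [ 775/(230×123×10³) + 1/(18×10³) ].
P = 1.933 / 8.295×10⁻⁵ = 23300 N.
σ = P/A = 23300/230 = 101.3 MPa.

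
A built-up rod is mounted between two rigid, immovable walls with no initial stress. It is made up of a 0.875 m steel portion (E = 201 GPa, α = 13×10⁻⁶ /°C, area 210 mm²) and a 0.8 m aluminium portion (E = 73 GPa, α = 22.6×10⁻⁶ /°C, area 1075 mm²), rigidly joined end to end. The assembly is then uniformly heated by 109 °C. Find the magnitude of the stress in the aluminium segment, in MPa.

σ ≈ 96.6 MPa (compressive)

Free thermal expansion of the whole bar: Σ αᵢΔT Lᵢ = 13×10⁻⁶×109×875 + 22.6×10⁻⁶×109×800 = 3.211 mm.
The walls prevent any net length change, so an axial force P (same in every segment) develops. Compatibility: P · Σ Lᵢ/(AᵢEᵢ) = δ_free.
The series flexibility is Σ Lᵢ/(AᵢEᵢ) = 875/(210×201×10³) + 800/(1075×73×10³) = 3.092×10⁻⁵ mm/N.
P = 3.211 / 3.092×10⁻⁵ = 103800 N = 103.8 kN, compressive.
σ_{aluminium} = P / A = 103800 / 1075 = 96.58 MPa.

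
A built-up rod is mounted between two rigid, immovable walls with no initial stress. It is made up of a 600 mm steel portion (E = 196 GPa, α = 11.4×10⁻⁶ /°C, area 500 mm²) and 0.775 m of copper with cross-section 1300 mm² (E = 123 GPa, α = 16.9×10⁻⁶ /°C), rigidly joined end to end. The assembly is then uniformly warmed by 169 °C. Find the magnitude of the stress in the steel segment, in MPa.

σ ≈ 614 MPa (compressive)

If the supports were absent, the total length change would be Σ αᵢΔT Lᵢ = 11.4×10⁻⁶×169×600 + 16.9×10⁻⁶×169×775 = 3.369 mm.
Since the ends are fixed, an axial force P builds up, equal in every segment, with P · Σ Lᵢ/(AᵢEᵢ) = δ_free.
The series flexibility is Σ Lᵢ/(AᵢEᵢ) = 600/(500×196×10³) + 775/(1300×123×10³) = 1.097×10⁻⁵ mm/N.
So P = 3.369 / 1.097×10⁻⁵ = 307.2 kN, compressive.
σ_{steel} = P / A = 307200 / 500 = 614.3 MPa.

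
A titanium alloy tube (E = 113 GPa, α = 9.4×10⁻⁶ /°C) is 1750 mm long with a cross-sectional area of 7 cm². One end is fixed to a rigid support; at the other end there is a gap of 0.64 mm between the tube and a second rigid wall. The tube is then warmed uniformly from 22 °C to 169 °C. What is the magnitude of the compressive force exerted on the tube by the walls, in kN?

P ≈ 80.4 kN

Unrestrained expansion: δ_free = αΔT L = 9.4×10⁻⁶ × 147 × 1750 = 2.418 mm.
The gap closes (δ_free > 0.64 mm) and the wall then resists a further 2.418 − 0.64 = 1.778 mm of expansion.
So σ = E(δ_free − g)/L = 113×10³ × 1.778/1750 = 114.8 MPa.
Force on the wall = σA = 114.8 × 700 mm² = 80.37 kN.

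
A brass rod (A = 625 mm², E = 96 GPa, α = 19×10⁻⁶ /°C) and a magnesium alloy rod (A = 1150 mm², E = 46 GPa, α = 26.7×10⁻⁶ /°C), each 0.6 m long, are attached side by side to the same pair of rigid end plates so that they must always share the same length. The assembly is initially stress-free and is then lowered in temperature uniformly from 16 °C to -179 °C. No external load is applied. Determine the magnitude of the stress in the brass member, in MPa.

Both members must finish at the same length. With the larger α, the magnesium alloy tends to over-contract; the plates restrain it, putting the magnesium alloy in tension and the brass in compression. With no external load the two internal forces are equal and opposite, magnitude P.
Setting the final lengths equal and cancelling L: (α₁ − α₂)ΔT = P/(A₁E₁) + P/(A₂E₂).
|α₁ − α₂|·ΔT = 7.7×10⁻⁶ × 195 = 0.001501.
1/(A₁E₁) + 1/(A₂E₂) = 1/(625×96×10³) + 1/(1150×46×10³) = 3.557×10⁻⁸ N⁻¹.
P = 0.001501 / 3.557×10⁻⁸ = 42210 N = 42.21 kN.
σ_{brass} = P/A₁ = 42210/625 = 67.54 MPa, compressive.

σ ≈ 67.5 MPa (compressive)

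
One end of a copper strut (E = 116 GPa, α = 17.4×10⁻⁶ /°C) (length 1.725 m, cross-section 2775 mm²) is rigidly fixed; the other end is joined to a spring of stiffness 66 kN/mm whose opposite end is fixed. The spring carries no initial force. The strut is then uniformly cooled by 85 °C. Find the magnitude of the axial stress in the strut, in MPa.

If the spring were absent the strut would shorten by αΔT L = 17.4×10⁻⁶ × 85 × 1725 = 2.551 mm.
Let P be the tensile force in the spring. The strut extends elastically by PL/(AE) and the spring stretches by P/k; together these equal δ_free.
P [ L/(AE) + 1/k ] = δ_free → P [ 1725/(2775×116×10³) + 1/(66×10³) ] = 2.551.
P = 2.551 / 2.051×10⁻⁵ = 124400 N.
σ = P/A = 124400/2775 = 44.83 MPa.

σ ≈ 44.8 MPa (tensile)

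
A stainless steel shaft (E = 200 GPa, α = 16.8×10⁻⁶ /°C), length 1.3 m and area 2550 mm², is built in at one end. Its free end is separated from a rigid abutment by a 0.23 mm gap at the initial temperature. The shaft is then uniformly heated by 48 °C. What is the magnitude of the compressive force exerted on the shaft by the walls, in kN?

P ≈ 321 kN

If the wall were absent the shaft would grow by αΔT L = 16.8×10⁻⁶ × 48 × 1300 = 1.048 mm.
After closing the 0.23 mm clearance, 1.048 − 0.23 = 0.8183 mm of expansion remains to be suppressed by the wall.
Compatibility: PL/(AE) = 0.8183 mm, so σ = P/A = E × (0.8183/1300) = 125.9 MPa.
Force on the wall = σA = 125.9 × 2550 mm² = 321 kN.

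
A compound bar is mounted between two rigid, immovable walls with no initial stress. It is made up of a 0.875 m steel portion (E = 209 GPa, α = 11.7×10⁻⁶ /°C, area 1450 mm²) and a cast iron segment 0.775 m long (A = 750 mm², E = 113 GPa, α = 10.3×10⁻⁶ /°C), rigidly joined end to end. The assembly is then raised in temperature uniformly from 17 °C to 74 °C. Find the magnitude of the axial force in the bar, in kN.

If the supports were absent, the total length change would be Σ αᵢΔT Lᵢ = 11.7×10⁻⁶×57×875 + 10.3×10⁻⁶×57×775 = 1.039 mm.
The walls prevent any net length change, so an axial force P (same in every segment) develops. Compatibility: P · Σ Lᵢ/(AᵢEᵢ) = δ_free.
The series flexibility is Σ Lᵢ/(AᵢEᵢ) = 875/(1450×209×10³) + 775/(750×113×10³) = 1.203×10⁻⁵ mm/N.
P = 1.039 / 1.203×10⁻⁵ = 86320 N = 86.32 kN, compressive.

P ≈ 86.3 kN (compressive)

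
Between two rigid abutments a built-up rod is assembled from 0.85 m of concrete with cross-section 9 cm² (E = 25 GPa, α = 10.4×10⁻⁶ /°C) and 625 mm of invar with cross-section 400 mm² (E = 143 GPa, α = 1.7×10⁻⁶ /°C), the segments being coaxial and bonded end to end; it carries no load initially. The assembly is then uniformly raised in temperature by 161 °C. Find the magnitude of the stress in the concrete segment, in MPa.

σ ≈ 36.4 MPa (compressive)

If the supports were absent, the total length change would be Σ αᵢΔT Lᵢ = 10.4×10⁻⁶×161×850 + 1.7×10⁻⁶×161×625 = 1.594 mm.
The walls prevent any net length change, so an axial force P (same in every segment) develops. Compatibility: P · Σ Lᵢ/(AᵢEᵢ) = δ_free.
The series flexibility is Σ Lᵢ/(AᵢEᵢ) = 850/(900×25×10³) + 625/(400×143×10³) = 4.87×10⁻⁵ mm/N.
Hence P = δ_free / Σ(L/AE) = 1.594/4.87×10⁻⁵ = 32.73 kN (compressive).
σ_{concrete} = P / A = 32730 / 900 = 36.37 MPa.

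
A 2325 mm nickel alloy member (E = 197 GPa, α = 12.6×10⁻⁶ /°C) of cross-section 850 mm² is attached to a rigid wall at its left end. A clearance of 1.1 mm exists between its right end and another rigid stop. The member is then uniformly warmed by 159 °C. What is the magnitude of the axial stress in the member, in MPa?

σ ≈ 301 MPa (compressive)

Free thermal elongation = αΔT L = 12.6×10⁻⁶ × 159 × 2325 = 4.658 mm.
This exceeds the 1.1 mm gap, so the wall pushes back. The portion of expansion that must be recovered elastically is δ_free − gap = 4.658 − 1.1 = 3.558 mm.
So σ = E(δ_free − g)/L = 197×10³ × 3.558/2325 = 301.5 MPa.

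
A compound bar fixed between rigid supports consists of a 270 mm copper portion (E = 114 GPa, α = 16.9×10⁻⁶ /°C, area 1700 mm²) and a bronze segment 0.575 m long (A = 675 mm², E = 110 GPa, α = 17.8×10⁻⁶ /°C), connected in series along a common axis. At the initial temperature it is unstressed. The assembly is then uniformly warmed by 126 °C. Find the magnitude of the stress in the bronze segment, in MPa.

σ ≈ 302 MPa (compressive)

With the walls removed the bar would change length by δ_free = Σ αᵢΔT Lᵢ = 16.9×10⁻⁶×126×270 + 17.8×10⁻⁶×126×575 = 1.865 mm.
Since the ends are fixed, an axial force P builds up, equal in every segment, with P · Σ Lᵢ/(AᵢEᵢ) = δ_free.
The series flexibility is Σ Lᵢ/(AᵢEᵢ) = 270/(1700×114×10³) + 575/(675×110×10³) = 9.137×10⁻⁶ mm/N.
So P = 1.865 / 9.137×10⁻⁶ = 204.1 kN, compressive.
σ_{bronze} = P / A = 204100 / 675 = 302.3 MPa.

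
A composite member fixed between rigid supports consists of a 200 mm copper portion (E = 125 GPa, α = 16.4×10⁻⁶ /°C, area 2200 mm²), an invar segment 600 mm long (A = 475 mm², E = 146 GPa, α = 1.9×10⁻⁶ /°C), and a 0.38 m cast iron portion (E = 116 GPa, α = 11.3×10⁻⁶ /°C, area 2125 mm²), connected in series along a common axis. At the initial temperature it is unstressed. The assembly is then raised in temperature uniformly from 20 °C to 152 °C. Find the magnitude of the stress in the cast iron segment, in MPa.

σ ≈ 49.6 MPa (compressive)

If the supports were absent, the total length change would be Σ αᵢΔT Lᵢ = 16.4×10⁻⁶×132×200 + 1.9×10⁻⁶×132×600 + 11.3×10⁻⁶×132×380 = 1.15 mm.
The rigid supports impose zero overall length change; the single axial force P common to all segments must satisfy P Σ Lᵢ/(AᵢEᵢ) = δ_free.
Σ Lᵢ/(AᵢEᵢ) = 200/(2200×125×10³) + 600/(475×146×10³) + 380/(2125×116×10³) = 1.092×10⁻⁵ mm/N.
So P = 1.15 / 1.092×10⁻⁵ = 105.3 kN, compressive.
σ_{cast iron} = P / A = 105300 / 2125 = 49.57 MPa.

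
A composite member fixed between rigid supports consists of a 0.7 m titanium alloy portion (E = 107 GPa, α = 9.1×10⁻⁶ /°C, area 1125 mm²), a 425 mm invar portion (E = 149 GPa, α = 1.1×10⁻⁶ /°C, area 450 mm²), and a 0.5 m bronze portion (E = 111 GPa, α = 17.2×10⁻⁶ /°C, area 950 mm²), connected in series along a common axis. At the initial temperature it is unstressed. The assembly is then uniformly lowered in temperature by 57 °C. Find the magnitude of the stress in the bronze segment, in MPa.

With the walls removed the bar would change length by δ_free = Σ αᵢΔT Lᵢ = 9.1×10⁻⁶×57×700 + 1.1×10⁻⁶×57×425 + 17.2×10⁻⁶×57×500 = 0.8799 mm.
The rigid supports impose zero overall length change; the single axial force P common to all segments must satisfy P Σ Lᵢ/(AᵢEᵢ) = δ_free.
Σ Lᵢ/(AᵢEᵢ) = 700/(1125×107×10³) + 425/(450×149×10³) + 500/(950×111×10³) = 1.69×10⁻⁵ mm/N.
P = 0.8799 / 1.69×10⁻⁵ = 52080 N = 52.08 kN, tensile.
σ_{bronze} = P / A = 52080 / 950 = 54.82 MPa.

σ ≈ 54.8 MPa (tensile)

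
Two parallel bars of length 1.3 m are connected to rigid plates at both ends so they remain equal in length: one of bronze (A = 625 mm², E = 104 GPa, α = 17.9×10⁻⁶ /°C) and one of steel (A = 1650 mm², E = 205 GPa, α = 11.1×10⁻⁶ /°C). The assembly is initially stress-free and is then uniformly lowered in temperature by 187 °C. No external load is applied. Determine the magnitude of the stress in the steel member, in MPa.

σ ≈ 42 MPa (compressive)

Equilibrium of a rigid end plate with no external load gives equal and opposite internal forces ±P in the two members. Since α_{bronze} > α_{steel}, cooling drives the bronze into tension and the steel into compression.
Compatibility of the two members (thermal + elastic change equal): (α₁ − α₂)ΔT = P·[1/(A₁E₁) + 1/(A₂E₂)].
|α₁ − α₂|·ΔT = 6.8×10⁻⁶ × 187 = 0.001272.
1/(A₁E₁) + 1/(A₂E₂) = 1/(625×104×10³) + 1/(1650×205×10³) = 1.834×10⁻⁸ N⁻¹.
So P = 0.001272 / 1.834×10⁻⁸ = 69.33 kN.
σ_{steel} = P/A₂ = 69330/1650 = 42.02 MPa, compressive.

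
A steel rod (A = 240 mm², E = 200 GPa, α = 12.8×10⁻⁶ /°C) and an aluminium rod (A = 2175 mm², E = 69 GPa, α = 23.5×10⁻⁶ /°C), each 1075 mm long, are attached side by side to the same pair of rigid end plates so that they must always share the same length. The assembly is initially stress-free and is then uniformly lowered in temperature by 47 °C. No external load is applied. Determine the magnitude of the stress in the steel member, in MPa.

Equilibrium of a rigid end plate with no external load gives equal and opposite internal forces ±P in the two members. Since α_{aluminium} > α_{steel}, cooling drives the aluminium into tension and the steel into compression.
Setting the final lengths equal and cancelling L: (α₁ − α₂)ΔT = P/(A₁E₁) + P/(A₂E₂).
|α₁ − α₂|·ΔT = 10.7×10⁻⁶ × 47 = 0.0005029.
1/(A₁E₁) + 1/(A₂E₂) = 1/(240×200×10³) + 1/(2175×69×10³) = 2.75×10⁻⁸ N⁻¹.
So P = 0.0005029 / 2.75×10⁻⁸ = 18.29 kN.
σ_{steel} = P/A₁ = 18290/240 = 76.21 MPa, compressive.

σ ≈ 76.2 MPa (compressive)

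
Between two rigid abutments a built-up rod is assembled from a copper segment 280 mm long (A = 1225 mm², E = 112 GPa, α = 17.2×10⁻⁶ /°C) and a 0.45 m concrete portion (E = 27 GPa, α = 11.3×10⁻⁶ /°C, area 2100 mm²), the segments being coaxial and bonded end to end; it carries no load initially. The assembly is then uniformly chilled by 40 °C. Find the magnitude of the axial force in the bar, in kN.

P ≈ 39.7 kN (tensile)

If the supports were absent, the total length change would be Σ αᵢΔT Lᵢ = 17.2×10⁻⁶×40×280 + 11.3×10⁻⁶×40×450 = 0.396 mm.
Since the ends are fixed, an axial force P builds up, equal in every segment, with P · Σ Lᵢ/(AᵢEᵢ) = δ_free.
The series flexibility is Σ Lᵢ/(AᵢEᵢ) = 280/(1225×112×10³) + 450/(2100×27×10³) = 9.977×10⁻⁶ mm/N.
Hence P = δ_free / Σ(L/AE) = 0.396/9.977×10⁻⁶ = 39.69 kN (tensile).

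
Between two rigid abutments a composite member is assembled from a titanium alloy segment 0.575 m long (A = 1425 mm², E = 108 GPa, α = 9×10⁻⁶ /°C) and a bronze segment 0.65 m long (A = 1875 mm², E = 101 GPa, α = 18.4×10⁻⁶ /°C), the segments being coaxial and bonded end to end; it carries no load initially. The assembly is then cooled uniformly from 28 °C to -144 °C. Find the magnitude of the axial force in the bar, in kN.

If the supports were absent, the total length change would be Σ αᵢΔT Lᵢ = 9×10⁻⁶×172×575 + 18.4×10⁻⁶×172×650 = 2.947 mm.
Since the ends are fixed, an axial force P builds up, equal in every segment, with P · Σ Lᵢ/(AᵢEᵢ) = δ_free.
The series flexibility is Σ Lᵢ/(AᵢEᵢ) = 575/(1425×108×10³) + 650/(1875×101×10³) = 7.169×10⁻⁶ mm/N.
P = 2.947 / 7.169×10⁻⁶ = 411100 N = 411.1 kN, tensile.

P ≈ 411 kN (tensile)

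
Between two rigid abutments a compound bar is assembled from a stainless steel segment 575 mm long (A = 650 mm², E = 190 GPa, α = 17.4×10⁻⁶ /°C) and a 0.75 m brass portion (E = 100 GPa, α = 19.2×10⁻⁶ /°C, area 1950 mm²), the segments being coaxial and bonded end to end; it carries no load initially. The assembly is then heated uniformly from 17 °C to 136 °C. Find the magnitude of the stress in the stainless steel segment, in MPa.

With the walls removed the bar would change length by δ_free = Σ αᵢΔT Lᵢ = 17.4×10⁻⁶×119×575 + 19.2×10⁻⁶×119×750 = 2.904 mm.
The rigid supports impose zero overall length change; the single axial force P common to all segments must satisfy P Σ Lᵢ/(AᵢEᵢ) = δ_free.
The series flexibility is Σ Lᵢ/(AᵢEᵢ) = 575/(650×190×10³) + 750/(1950×100×10³) = 8.502×10⁻⁶ mm/N.
Hence P = δ_free / Σ(L/AE) = 2.904/8.502×10⁻⁶ = 341.6 kN (compressive).
σ_{stainless steel} = P / A = 341600 / 650 = 525.5 MPa.

σ ≈ 526 MPa (compressive)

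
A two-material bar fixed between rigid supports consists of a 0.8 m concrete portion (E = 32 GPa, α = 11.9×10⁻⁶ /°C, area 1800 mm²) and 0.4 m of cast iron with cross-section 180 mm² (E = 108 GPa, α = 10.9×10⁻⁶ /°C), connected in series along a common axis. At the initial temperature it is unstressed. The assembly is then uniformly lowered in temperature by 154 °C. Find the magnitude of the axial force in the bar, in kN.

P ≈ 62 kN (tensile)

Free thermal contraction of the whole bar: Σ αᵢΔT Lᵢ = 11.9×10⁻⁶×154×800 + 10.9×10⁻⁶×154×400 = 2.138 mm.
The walls prevent any net length change, so an axial force P (same in every segment) develops. Compatibility: P · Σ Lᵢ/(AᵢEᵢ) = δ_free.
Σ Lᵢ/(AᵢEᵢ) = 800/(1800×32×10³) + 400/(180×108×10³) = 3.447×10⁻⁵ mm/N.
Hence P = δ_free / Σ(L/AE) = 2.138/3.447×10⁻⁵ = 62.02 kN (tensile).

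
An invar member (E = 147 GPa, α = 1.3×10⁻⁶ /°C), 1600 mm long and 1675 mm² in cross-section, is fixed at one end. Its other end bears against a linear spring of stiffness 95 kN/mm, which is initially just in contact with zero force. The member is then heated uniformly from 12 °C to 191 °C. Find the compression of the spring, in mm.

The unrestrained thermal change is αΔT L = 1.3×10⁻⁶ × 179 × 1600 = 0.3723 mm.
Let P be the compressive force at the spring. The member shortens elastically by PL/(AE) and the spring compresses by P/k; together these equal δ_free.
So P = δ_free / [L/(AE) + 1/k] = 0.3723 / [ 1600/(1675×147×10³) + 1/(95×10³) ].
P = 0.3723 / 1.702×10⁻⁵ = 21870 N.
Spring compression = P/k = 21870/(95×10³) = 0.2302 mm.

δ ≈ 0.23 mm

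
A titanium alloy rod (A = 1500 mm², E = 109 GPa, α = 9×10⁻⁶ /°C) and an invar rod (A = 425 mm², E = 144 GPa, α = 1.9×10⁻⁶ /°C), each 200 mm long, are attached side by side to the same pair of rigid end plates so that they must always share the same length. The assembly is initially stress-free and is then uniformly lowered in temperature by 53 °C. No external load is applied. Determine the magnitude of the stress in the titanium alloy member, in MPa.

Both members must finish at the same length. With the larger α, the titanium alloy tends to over-contract; the plates restrain it, putting the titanium alloy in tension and the invar in compression. With no external load the two internal forces are equal and opposite, magnitude P.
Compatibility of the two members (thermal + elastic change equal): (α₁ − α₂)ΔT = P·[1/(A₁E₁) + 1/(A₂E₂)].
|α₁ − α₂|·ΔT = 7.1×10⁻⁶ × 53 = 0.0003763.
1/(A₁E₁) + 1/(A₂E₂) = 1/(1500×109×10³) + 1/(425×144×10³) = 2.246×10⁻⁸ N⁻¹.
P = 0.0003763 / 2.246×10⁻⁸ = 16760 N = 16.76 kN.
σ_{titanium alloy} = P/A₁ = 16760/1500 = 11.17 MPa, tensile.

σ ≈ 11.2 MPa (tensile)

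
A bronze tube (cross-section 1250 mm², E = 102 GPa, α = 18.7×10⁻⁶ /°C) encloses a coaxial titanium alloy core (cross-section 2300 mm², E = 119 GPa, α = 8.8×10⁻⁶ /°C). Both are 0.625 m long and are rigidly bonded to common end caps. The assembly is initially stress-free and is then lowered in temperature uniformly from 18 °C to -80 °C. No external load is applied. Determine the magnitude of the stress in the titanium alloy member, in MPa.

Equilibrium of a rigid end plate with no external load gives equal and opposite internal forces ±P in the two members. Since α_{bronze} > α_{titanium alloy}, cooling drives the bronze into tension and the titanium alloy into compression.
Setting the final lengths equal and cancelling L: (α₁ − α₂)ΔT = P/(A₁E₁) + P/(A₂E₂).
|α₁ − α₂|·ΔT = 9.9×10⁻⁶ × 98 = 0.0009702.
1/(A₁E₁) + 1/(A₂E₂) = 1/(1250×102×10³) + 1/(2300×119×10³) = 1.15×10⁻⁸ N⁻¹.
So P = 0.0009702 / 1.15×10⁻⁸ = 84.39 kN.
σ_{titanium alloy} = P/A₂ = 84390/2300 = 36.69 MPa, compressive.

σ ≈ 36.7 MPa (compressive)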